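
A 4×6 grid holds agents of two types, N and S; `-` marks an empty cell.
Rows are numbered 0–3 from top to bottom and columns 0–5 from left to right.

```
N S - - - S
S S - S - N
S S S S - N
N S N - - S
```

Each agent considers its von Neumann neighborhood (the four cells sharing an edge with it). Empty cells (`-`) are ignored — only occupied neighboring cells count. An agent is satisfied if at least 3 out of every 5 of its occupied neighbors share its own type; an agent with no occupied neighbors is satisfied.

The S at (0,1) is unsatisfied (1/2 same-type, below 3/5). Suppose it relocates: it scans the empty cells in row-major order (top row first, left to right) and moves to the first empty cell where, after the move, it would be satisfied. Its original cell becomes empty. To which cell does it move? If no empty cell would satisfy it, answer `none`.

Vacating (0,1). Empty cells in order:
  (0,2): 0/0 same-type → satisfied — stop here.

(0,2)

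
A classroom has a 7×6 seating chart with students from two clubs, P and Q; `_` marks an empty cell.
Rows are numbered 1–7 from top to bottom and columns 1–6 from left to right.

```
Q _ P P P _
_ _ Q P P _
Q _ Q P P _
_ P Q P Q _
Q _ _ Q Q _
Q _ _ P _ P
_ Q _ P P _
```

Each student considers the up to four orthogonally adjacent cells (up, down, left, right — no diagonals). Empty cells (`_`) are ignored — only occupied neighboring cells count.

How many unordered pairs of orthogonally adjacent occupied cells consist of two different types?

9

Scan each occupied cell's neighbors to the right and below so each pair is counted once.
Row 1: P(1,3)–P(1,4)= P(1,3)–Q(2,3)≠ P(1,4)–P(1,5)= P(1,4)–P(2,4)= P(1,5)–P(2,5)=  → 1/5 unlike.
Row 2: Q(2,3)–P(2,4)≠ Q(2,3)–Q(3,3)= P(2,4)–P(2,5)= P(2,4)–P(3,4)= P(2,5)–P(3,5)=  → 1/5 unlike.
Row 3: Q(3,3)–P(3,4)≠ Q(3,3)–Q(4,3)= P(3,4)–P(3,5)= P(3,4)–P(4,4)= P(3,5)–Q(4,5)≠  → 2/5 unlike.
Row 4: P(4,2)–Q(4,3)≠ Q(4,3)–P(4,4)≠ P(4,4)–Q(4,5)≠ P(4,4)–Q(5,4)≠ Q(4,5)–Q(5,5)=  → 4/5 unlike.
Row 5: Q(5,1)–Q(6,1)= Q(5,4)–Q(5,5)= Q(5,4)–P(6,4)≠  → 1/3 unlike.
Row 6: P(6,4)–P(7,4)=  → 0/1 unlike.
Row 7: P(7,4)–P(7,5)=  → 0/1 unlike.
Total adjacent occupied pairs: 25; unlike-type pairs: 9.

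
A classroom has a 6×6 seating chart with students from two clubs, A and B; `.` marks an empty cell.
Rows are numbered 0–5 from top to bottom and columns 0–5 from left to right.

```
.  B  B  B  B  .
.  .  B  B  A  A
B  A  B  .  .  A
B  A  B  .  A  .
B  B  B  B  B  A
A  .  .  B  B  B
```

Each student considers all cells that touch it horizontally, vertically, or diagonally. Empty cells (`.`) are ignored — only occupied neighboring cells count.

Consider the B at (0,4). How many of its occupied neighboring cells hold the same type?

Occupied neighbors of (0,4): (0,3)=B, (1,3)=B, (1,4)=A, (1,5)=A.
Same type (B): 2 of 4.

2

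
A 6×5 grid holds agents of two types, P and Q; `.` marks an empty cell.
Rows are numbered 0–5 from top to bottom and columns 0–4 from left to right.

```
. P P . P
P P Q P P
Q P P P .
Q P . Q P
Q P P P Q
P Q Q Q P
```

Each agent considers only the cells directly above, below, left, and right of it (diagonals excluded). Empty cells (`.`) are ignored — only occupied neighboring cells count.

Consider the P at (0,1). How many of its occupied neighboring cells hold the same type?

Occupied neighbors of (0,1): (1,1)=P, (0,2)=P.
Same type (P): 2 of 2.

2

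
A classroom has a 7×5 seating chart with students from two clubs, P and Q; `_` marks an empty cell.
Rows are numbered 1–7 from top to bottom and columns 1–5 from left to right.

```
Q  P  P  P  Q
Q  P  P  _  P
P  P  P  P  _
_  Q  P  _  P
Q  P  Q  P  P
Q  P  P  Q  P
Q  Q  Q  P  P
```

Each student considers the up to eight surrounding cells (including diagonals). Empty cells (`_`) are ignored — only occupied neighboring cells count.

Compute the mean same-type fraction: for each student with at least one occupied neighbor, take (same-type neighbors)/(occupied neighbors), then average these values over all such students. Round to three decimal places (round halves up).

(1,1)Q 1/3
(1,2)P 3/5
(1,3)P 4/4
(1,4)P 3/4
(1,5)Q 0/2
(2,1)Q 1/5
(2,2)P 6/8
(2,3)P 7/7
(2,5)P 2/3
(3,1)P 2/4
(3,2)P 5/7
(3,3)P 5/6
(3,4)P 5/5
(4,2)Q 2/7
(4,3)P 5/7
(4,5)P 3/3
(5,1)Q 2/4
(5,2)P 3/7
(5,3)Q 2/7
(5,4)P 5/7
(5,5)P 3/4
(6,1)Q 3/5
(6,2)P 2/8
(6,3)P 4/8
(6,4)Q 2/8
(6,5)P 4/5
(7,1)Q 2/3
(7,2)Q 3/5
(7,3)Q 2/5
(7,4)P 3/5
(7,5)P 2/3
Sum over 31 students: 1/3 + 3/5 + 4/4 + 3/4 + 0/2 + 1/5 + 6/8 + 7/7 + 2/3 + 2/4 + 5/7 + 5/6 + 5/5 + 2/7 + 5/7 + 3/3 + 2/4 + 3/7 + 2/7 + 5/7 + 3/4 + 3/5 + 2/8 + 4/8 + 2/8 + 4/5 + 2/3 + 3/5 + 2/5 + 3/5 + 2/3 = 7711/420; mean = 7711/420 ÷ 31 = 7711/13020 = 0.592242… → 0.592.

0.592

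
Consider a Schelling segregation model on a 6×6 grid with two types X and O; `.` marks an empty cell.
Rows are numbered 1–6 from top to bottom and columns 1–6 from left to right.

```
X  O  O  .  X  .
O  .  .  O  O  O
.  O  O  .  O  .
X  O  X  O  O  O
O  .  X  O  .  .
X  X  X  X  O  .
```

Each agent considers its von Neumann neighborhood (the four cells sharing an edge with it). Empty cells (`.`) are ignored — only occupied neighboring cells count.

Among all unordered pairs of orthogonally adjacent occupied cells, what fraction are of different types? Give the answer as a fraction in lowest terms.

Scan each occupied cell's neighbors to the right and below so each pair is counted once.
Row 1: X(1,1)–O(1,2)≠ X(1,1)–O(2,1)≠ O(1,2)–O(1,3)= X(1,5)–O(2,5)≠  → 3/4 unlike.
Row 2: O(2,4)–O(2,5)= O(2,5)–O(2,6)= O(2,5)–O(3,5)=  → 0/3 unlike.
Row 3: O(3,2)–O(3,3)= O(3,2)–O(4,2)= O(3,3)–X(4,3)≠ O(3,5)–O(4,5)=  → 1/4 unlike.
Row 4: X(4,1)–O(4,2)≠ X(4,1)–O(5,1)≠ O(4,2)–X(4,3)≠ X(4,3)–O(4,4)≠ X(4,3)–X(5,3)= O(4,4)–O(4,5)= O(4,4)–O(5,4)= O(4,5)–O(4,6)=  → 4/8 unlike.
Row 5: O(5,1)–X(6,1)≠ X(5,3)–O(5,4)≠ X(5,3)–X(6,3)= O(5,4)–X(6,4)≠  → 3/4 unlike.
Row 6: X(6,1)–X(6,2)= X(6,2)–X(6,3)= X(6,3)–X(6,4)= X(6,4)–O(6,5)≠  → 1/4 unlike.
Total adjacent occupied pairs: 27; unlike-type pairs: 12.
12/27 reduces to 4/9.

4/9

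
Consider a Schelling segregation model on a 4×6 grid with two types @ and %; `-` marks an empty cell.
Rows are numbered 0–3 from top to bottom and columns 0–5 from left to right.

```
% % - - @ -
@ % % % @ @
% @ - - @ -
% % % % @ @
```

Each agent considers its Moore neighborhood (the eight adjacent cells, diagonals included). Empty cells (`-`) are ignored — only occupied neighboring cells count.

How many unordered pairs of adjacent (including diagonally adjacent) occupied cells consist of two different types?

Scan each occupied cell's neighbors to the right and below (and the two forward diagonals) so each pair is counted once.
From row 0: 3 unlike of 9 pairs (running 3/9).
From row 1: 6 unlike of 13 pairs (running 9/22).
From row 2: 5 unlike of 9 pairs (running 14/31).
From row 3: 1 unlike of 5 pairs (running 15/36).
Total adjacent occupied pairs: 36; unlike-type pairs: 15.

15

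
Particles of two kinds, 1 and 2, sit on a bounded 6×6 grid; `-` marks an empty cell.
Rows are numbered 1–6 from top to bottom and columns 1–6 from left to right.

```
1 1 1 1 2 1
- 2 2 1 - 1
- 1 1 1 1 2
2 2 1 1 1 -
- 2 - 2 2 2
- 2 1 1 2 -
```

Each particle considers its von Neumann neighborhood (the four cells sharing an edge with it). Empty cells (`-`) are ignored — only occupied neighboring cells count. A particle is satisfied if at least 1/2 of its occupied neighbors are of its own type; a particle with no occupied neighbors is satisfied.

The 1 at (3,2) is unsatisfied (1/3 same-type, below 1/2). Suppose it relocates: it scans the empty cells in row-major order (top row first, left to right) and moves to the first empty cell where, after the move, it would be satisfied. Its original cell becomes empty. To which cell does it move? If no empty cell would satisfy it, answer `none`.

Vacating (3,2). Empty cells in order:
  (2,1): 1/2 same-type → satisfied — stop here.

(2,1)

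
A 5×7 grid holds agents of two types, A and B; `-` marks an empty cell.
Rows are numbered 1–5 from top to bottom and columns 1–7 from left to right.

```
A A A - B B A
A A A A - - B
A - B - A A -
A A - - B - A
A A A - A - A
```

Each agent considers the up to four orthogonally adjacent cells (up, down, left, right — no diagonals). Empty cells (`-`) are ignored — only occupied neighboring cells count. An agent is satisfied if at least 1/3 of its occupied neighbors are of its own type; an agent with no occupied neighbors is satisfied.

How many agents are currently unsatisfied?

(1,1)A 2/2 satisfied
(1,2)A 3/3 satisfied
(1,3)A 2/2 satisfied
(1,5)B 1/1 satisfied
(1,6)B 1/2 satisfied
(1,7)A 0/2 not
(2,1)A 3/3 satisfied
(2,2)A 3/3 satisfied
(2,3)A 3/4 satisfied
(2,4)A 1/1 satisfied
(2,7)B 0/1 not
(3,1)A 2/2 satisfied
(3,3)B 0/1 not
(3,5)A 1/2 satisfied
(3,6)A 1/1 satisfied
(4,1)A 3/3 satisfied
(4,2)A 2/2 satisfied
(4,5)B 0/2 not
(4,7)A 1/1 satisfied
(5,1)A 2/2 satisfied
(5,2)A 3/3 satisfied
(5,3)A 1/1 satisfied
(5,5)A 0/1 not
(5,7)A 1/1 satisfied
Unsatisfied: (1,7), (2,7), (3,3), (4,5), (5,5) — 5 in total.

5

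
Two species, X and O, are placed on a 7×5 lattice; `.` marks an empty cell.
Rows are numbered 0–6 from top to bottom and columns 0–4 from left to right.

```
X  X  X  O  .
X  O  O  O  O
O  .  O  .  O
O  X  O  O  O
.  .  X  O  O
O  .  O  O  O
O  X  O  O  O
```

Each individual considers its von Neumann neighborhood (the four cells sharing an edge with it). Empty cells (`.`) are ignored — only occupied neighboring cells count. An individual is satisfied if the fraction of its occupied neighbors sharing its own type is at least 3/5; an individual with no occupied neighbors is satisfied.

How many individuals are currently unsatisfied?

11

(0,0)X 2/2 ok
(0,1)X 2/3 ok
(0,2)X 1/3 unhappy
(0,3)O 1/2 unhappy
(1,0)X 1/3 unhappy
(1,1)O 1/3 unhappy
(1,2)O 3/4 ok
(1,3)O 3/3 ok
(1,4)O 2/2 ok
(2,0)O 1/2 unhappy
(2,2)O 2/2 ok
(2,4)O 2/2 ok
(3,0)O 1/2 unhappy
(3,1)X 0/2 unhappy
(3,2)O 2/4 unhappy
(3,3)O 3/3 ok
(3,4)O 3/3 ok
(4,2)X 0/3 unhappy
(4,3)O 3/4 ok
(4,4)O 3/3 ok
(5,0)O 1/1 ok
(5,2)O 2/3 ok
(5,3)O 4/4 ok
(5,4)O 3/3 ok
(6,0)O 1/2 unhappy
(6,1)X 0/2 unhappy
(6,2)O 2/3 ok
(6,3)O 3/3 ok
(6,4)O 2/2 ok
Unsatisfied: (0,2), (0,3), (1,0), (1,1), (2,0), (3,0), (3,1), (3,2), (4,2), (6,0), (6,1) — 11 in total.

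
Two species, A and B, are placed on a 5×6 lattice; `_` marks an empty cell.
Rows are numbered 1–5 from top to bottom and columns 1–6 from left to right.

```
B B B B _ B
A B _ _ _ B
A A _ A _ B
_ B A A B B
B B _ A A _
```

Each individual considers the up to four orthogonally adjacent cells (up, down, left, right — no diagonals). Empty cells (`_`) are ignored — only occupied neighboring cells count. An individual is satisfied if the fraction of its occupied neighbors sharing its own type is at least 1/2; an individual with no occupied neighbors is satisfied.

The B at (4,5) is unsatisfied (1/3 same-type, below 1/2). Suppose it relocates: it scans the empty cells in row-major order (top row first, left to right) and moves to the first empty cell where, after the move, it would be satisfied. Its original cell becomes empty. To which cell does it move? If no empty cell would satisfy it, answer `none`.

(1,5)

Vacating (4,5). Empty cells in order:
  (1,5): 2/2 same-type → satisfied — stop here.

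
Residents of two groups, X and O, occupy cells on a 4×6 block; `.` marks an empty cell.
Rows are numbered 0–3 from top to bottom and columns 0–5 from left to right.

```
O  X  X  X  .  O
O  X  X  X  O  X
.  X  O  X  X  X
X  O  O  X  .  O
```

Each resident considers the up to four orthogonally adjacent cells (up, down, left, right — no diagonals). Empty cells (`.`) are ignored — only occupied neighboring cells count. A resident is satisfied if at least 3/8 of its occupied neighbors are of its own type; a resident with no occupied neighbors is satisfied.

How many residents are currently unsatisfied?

8

(0,0)O 1/2 satisfied
(0,1)X 2/3 satisfied
(0,2)X 3/3 satisfied
(0,3)X 2/2 satisfied
(0,5)O 0/1 not
(1,0)O 1/2 satisfied
(1,1)X 3/4 satisfied
(1,2)X 3/4 satisfied
(1,3)X 3/4 satisfied
(1,4)O 0/3 not
(1,5)X 1/3 not
(2,1)X 1/3 not
(2,2)O 1/4 not
(2,3)X 3/4 satisfied
(2,4)X 2/3 satisfied
(2,5)X 2/3 satisfied
(3,0)X 0/1 not
(3,1)O 1/3 not
(3,2)O 2/3 satisfied
(3,3)X 1/2 satisfied
(3,5)O 0/1 not
Unsatisfied: (0,5), (1,4), (1,5), (2,1), (2,2), (3,0), (3,1), (3,5) — 8 in total.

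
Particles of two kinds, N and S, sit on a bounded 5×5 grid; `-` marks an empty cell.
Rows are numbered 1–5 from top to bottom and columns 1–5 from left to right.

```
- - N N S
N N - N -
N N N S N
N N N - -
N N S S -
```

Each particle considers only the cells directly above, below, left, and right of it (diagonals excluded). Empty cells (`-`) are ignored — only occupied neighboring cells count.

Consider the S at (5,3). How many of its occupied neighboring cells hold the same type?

Occupied neighbors of (5,3): (4,3)=N, (5,2)=N, (5,4)=S.
Same type (S): 1 of 3.

1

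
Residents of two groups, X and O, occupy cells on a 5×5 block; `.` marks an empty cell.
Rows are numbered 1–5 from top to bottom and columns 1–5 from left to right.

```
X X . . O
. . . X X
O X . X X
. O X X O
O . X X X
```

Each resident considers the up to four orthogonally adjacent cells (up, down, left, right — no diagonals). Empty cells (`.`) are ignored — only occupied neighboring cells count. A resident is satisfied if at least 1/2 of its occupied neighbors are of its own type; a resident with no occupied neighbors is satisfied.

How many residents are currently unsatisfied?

Row 1: (1,1)X 1/1 ✓ · (1,2)X 1/1 ✓ · (1,5)O 0/1 ✗
Row 2: (2,4)X 2/2 ✓ · (2,5)X 2/3 ✓
Row 3: (3,1)O 0/1 ✗ · (3,2)X 0/2 ✗ · (3,4)X 3/3 ✓ · (3,5)X 2/3 ✓
Row 4: (4,2)O 0/2 ✗ · (4,3)X 2/3 ✓ · (4,4)X 3/4 ✓ · (4,5)O 0/3 ✗
Row 5: (5,1)O 0/0 ✓ · (5,3)X 2/2 ✓ · (5,4)X 3/3 ✓ · (5,5)X 1/2 ✓
Unsatisfied: (1,5), (3,1), (3,2), (4,2), (4,5) — 5 in total.

5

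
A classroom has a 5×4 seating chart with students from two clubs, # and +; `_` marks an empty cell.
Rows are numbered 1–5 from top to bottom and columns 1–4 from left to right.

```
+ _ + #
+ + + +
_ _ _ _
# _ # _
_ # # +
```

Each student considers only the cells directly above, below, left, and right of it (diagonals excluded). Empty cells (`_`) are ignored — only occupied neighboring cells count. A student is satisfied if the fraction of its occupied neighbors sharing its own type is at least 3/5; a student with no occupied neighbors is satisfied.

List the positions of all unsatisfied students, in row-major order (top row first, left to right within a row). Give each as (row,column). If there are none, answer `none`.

(1,1)+ 1/1 ok
(1,3)+ 1/2 unhappy
(1,4)# 0/2 unhappy
(2,1)+ 2/2 ok
(2,2)+ 2/2 ok
(2,3)+ 3/3 ok
(2,4)+ 1/2 unhappy
(4,1)# 0/0 ok
(4,3)# 1/1 ok
(5,2)# 1/1 ok
(5,3)# 2/3 ok
(5,4)+ 0/1 unhappy

(1,3), (1,4), (2,4), (5,4)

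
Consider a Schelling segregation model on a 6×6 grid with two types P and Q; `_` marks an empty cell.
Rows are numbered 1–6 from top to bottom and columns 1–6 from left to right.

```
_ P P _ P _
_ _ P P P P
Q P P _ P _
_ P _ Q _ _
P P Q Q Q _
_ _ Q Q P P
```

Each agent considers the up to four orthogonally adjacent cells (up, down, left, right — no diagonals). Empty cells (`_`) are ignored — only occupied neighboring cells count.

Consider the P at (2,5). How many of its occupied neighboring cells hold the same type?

Occupied neighbors of (2,5): (1,5)=P, (3,5)=P, (2,4)=P, (2,6)=P.
Same type (P): 4 of 4.

4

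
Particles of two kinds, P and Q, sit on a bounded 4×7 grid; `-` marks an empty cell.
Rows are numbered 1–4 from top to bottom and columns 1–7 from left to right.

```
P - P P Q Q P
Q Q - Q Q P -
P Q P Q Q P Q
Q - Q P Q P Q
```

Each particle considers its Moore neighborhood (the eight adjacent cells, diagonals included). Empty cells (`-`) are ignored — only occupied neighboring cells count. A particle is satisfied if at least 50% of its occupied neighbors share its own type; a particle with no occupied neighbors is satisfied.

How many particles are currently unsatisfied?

Row 1: (1,1)P 0/2 unhappy · (1,3)P 1/3 unhappy · (1,4)P 1/4 unhappy · (1,5)Q 3/5 ok · (1,6)Q 2/4 ok · (1,7)P 1/2 ok
Row 2: (2,1)Q 2/4 ok · (2,2)Q 2/6 unhappy · (2,4)Q 4/7 ok · (2,5)Q 5/8 ok · (2,6)P 2/7 unhappy
Row 3: (3,1)P 0/4 unhappy · (3,2)Q 4/6 ok · (3,3)P 1/6 unhappy · (3,4)Q 5/7 ok · (3,5)Q 4/8 ok · (3,6)P 2/7 unhappy · (3,7)Q 1/4 unhappy
Row 4: (4,1)Q 1/2 ok · (4,3)Q 2/4 ok · (4,4)P 1/5 unhappy · (4,5)Q 2/5 unhappy · (4,6)P 1/5 unhappy · (4,7)Q 1/3 unhappy
Unsatisfied: (1,1), (1,3), (1,4), (2,2), (2,6), (3,1), (3,3), (3,6), (3,7), (4,4), (4,5), (4,6), (4,7) — 13 in total.

13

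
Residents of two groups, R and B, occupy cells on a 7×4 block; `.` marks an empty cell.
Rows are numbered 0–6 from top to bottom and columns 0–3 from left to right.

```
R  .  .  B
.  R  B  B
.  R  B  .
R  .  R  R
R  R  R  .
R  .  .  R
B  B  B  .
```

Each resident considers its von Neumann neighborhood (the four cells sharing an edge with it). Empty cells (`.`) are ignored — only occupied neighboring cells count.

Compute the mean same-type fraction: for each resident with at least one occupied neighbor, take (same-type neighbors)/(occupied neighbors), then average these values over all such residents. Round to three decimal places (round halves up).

0.792

(0,0)R — no occupied neighbors
(0,3)B 1/1
(1,1)R 1/2
(1,2)B 2/3
(1,3)B 2/2
(2,1)R 1/2
(2,2)B 1/3
(3,0)R 1/1
(3,2)R 2/3
(3,3)R 1/1
(4,0)R 3/3
(4,1)R 2/2
(4,2)R 2/2
(5,0)R 1/2
(5,3)R — no occupied neighbors
(6,0)B 1/2
(6,1)B 2/2
(6,2)B 1/1
Sum over 16 residents: 1/1 + 1/2 + 2/3 + 2/2 + 1/2 + 1/3 + 1/1 + 2/3 + 1/1 + 3/3 + 2/2 + 2/2 + 1/2 + 1/2 + 2/2 + 1/1 = 38/3; mean = 38/3 ÷ 16 = 19/24 = 0.791666… → 0.792.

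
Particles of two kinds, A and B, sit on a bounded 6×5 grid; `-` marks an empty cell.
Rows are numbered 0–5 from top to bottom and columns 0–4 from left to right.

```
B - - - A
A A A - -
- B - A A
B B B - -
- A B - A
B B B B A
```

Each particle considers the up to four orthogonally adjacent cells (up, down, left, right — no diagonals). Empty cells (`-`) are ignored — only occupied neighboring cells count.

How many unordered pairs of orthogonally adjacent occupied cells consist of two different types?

Scan each occupied cell's neighbors to the right and below so each pair is counted once.
From row 0: 1 unlike of 1 pairs (running 1/1).
From row 1: 1 unlike of 3 pairs (running 2/4).
From row 2: 0 unlike of 2 pairs (running 2/6).
From row 3: 1 unlike of 4 pairs (running 3/10).
From row 4: 2 unlike of 4 pairs (running 5/14).
From row 5: 1 unlike of 4 pairs (running 6/18).
Total adjacent occupied pairs: 18; unlike-type pairs: 6.

6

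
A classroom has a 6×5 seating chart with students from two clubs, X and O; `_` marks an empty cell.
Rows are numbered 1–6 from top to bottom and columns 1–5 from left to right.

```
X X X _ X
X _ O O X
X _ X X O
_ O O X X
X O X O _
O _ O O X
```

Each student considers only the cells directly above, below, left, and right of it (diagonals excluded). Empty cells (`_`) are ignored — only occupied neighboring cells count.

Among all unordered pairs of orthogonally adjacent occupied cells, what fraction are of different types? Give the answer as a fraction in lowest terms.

17/30

Scan each occupied cell's neighbors to the right and below so each pair is counted once.
From row 1: 1 unlike of 5 pairs (running 1/5).
From row 2: 4 unlike of 6 pairs (running 5/11).
From row 3: 3 unlike of 5 pairs (running 8/16).
From row 4: 3 unlike of 6 pairs (running 11/22).
From row 5: 5 unlike of 6 pairs (running 16/28).
From row 6: 1 unlike of 2 pairs (running 17/30).
Total adjacent occupied pairs: 30; unlike-type pairs: 17.
17/30 is already in lowest terms.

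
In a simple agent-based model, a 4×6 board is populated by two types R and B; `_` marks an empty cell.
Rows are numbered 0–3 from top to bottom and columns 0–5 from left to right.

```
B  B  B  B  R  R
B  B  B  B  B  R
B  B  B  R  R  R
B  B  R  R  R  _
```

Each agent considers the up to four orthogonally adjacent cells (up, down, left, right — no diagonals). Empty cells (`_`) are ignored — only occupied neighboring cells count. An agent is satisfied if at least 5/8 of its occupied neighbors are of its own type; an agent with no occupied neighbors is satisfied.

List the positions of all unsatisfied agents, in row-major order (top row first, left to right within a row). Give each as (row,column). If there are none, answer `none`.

(0,0)B 2/2 ok
(0,1)B 3/3 ok
(0,2)B 3/3 ok
(0,3)B 2/3 ok
(0,4)R 1/3 unhappy
(0,5)R 2/2 ok
(1,0)B 3/3 ok
(1,1)B 4/4 ok
(1,2)B 4/4 ok
(1,3)B 3/4 ok
(1,4)B 1/4 unhappy
(1,5)R 2/3 ok
(2,0)B 3/3 ok
(2,1)B 4/4 ok
(2,2)B 2/4 unhappy
(2,3)R 2/4 unhappy
(2,4)R 3/4 ok
(2,5)R 2/2 ok
(3,0)B 2/2 ok
(3,1)B 2/3 ok
(3,2)R 1/3 unhappy
(3,3)R 3/3 ok
(3,4)R 2/2 ok

(0,4), (1,4), (2,2), (2,3), (3,2)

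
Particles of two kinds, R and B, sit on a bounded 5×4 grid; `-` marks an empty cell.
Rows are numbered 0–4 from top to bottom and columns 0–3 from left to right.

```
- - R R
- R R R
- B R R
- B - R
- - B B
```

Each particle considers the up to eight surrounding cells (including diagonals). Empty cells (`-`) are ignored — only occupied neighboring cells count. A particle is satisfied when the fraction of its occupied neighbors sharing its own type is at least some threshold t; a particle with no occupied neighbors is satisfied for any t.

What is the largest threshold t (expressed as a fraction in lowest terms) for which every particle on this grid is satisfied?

1/4

(0,2)R 4/4
(0,3)R 3/3
(1,1)R 3/4
(1,2)R 6/7
(1,3)R 5/5
(2,1)B 1/4
(2,2)R 5/7
(2,3)R 4/4
(3,1)B 2/3
(3,3)R 2/4
(4,2)B 2/3
(4,3)B 1/2
The smallest same-type fraction is 1/4 at (2,1), which reduces to 1/4. Any threshold above that leaves this particle unsatisfied.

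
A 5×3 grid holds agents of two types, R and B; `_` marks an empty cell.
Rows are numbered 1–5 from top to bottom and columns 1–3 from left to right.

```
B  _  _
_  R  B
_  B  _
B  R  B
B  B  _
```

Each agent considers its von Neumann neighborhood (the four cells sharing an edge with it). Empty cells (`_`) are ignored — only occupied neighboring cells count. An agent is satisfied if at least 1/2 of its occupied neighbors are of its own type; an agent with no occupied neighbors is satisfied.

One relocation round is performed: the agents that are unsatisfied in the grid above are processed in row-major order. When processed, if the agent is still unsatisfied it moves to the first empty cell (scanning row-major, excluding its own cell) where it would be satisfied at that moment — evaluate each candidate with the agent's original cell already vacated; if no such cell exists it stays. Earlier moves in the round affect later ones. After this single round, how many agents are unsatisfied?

0

Initially unsatisfied (in order): (2,2), (2,3), (3,2), (4,2), (4,3).
  (2,2): no empty cell satisfies it; stays.
  (2,3) → (1,2).
  (3,2) → (1,3).
  (4,2) → (2,1).
  (4,3): now satisfied by earlier moves; stays.
Resulting grid:
B B B
R R _
_ _ _
B _ B
B B _
All satisfied now.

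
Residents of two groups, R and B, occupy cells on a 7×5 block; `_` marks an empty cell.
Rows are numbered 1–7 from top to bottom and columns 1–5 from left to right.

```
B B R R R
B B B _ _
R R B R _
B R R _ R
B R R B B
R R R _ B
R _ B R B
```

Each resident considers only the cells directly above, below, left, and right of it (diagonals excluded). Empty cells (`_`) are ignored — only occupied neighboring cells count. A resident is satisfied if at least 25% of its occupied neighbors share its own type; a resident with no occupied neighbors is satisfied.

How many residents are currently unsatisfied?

(1,1)B 2/2 ok
(1,2)B 2/3 ok
(1,3)R 1/3 ok
(1,4)R 2/2 ok
(1,5)R 1/1 ok
(2,1)B 2/3 ok
(2,2)B 3/4 ok
(2,3)B 2/3 ok
(3,1)R 1/3 ok
(3,2)R 2/4 ok
(3,3)B 1/4 ok
(3,4)R 0/1 unhappy
(4,1)B 1/3 ok
(4,2)R 3/4 ok
(4,3)R 2/3 ok
(4,5)R 0/1 unhappy
(5,1)B 1/3 ok
(5,2)R 3/4 ok
(5,3)R 3/4 ok
(5,4)B 1/2 ok
(5,5)B 2/3 ok
(6,1)R 2/3 ok
(6,2)R 3/3 ok
(6,3)R 2/3 ok
(6,5)B 2/2 ok
(7,1)R 1/1 ok
(7,3)B 0/2 unhappy
(7,4)R 0/2 unhappy
(7,5)B 1/2 ok
Unsatisfied: (3,4), (4,5), (7,3), (7,4) — 4 in total.

4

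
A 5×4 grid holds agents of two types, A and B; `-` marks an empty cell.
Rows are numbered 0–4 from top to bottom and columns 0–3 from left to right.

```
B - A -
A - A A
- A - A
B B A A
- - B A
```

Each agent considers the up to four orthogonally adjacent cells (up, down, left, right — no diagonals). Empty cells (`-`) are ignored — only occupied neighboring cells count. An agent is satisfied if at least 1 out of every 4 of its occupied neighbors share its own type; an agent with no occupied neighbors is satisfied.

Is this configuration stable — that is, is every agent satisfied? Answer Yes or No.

(0,0)B 0/1 unhappy
(0,2)A 1/1 ok
(1,0)A 0/1 unhappy
(1,2)A 2/2 ok
(1,3)A 2/2 ok
(2,1)A 0/1 unhappy
(2,3)A 2/2 ok
(3,0)B 1/1 ok
(3,1)B 1/3 ok
(3,2)A 1/3 ok
(3,3)A 3/3 ok
(4,2)B 0/2 unhappy
(4,3)A 1/2 ok
For instance (0,0) has only 0/1 same-type neighbors, below 1/4.

No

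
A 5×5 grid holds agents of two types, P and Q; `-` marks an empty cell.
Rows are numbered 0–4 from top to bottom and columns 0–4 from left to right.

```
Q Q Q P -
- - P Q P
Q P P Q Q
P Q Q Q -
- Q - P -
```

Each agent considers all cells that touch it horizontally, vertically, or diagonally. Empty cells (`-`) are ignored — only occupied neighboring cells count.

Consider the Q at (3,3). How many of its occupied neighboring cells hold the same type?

Occupied neighbors of (3,3): (2,2)=P, (2,3)=Q, (2,4)=Q, (3,2)=Q, (4,3)=P.
Same type (Q): 3 of 5.

3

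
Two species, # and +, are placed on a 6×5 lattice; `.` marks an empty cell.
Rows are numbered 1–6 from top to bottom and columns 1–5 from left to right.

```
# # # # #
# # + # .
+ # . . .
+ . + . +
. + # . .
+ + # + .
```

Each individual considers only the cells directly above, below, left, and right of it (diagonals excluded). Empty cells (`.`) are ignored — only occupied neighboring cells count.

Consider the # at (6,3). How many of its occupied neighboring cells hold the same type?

Occupied neighbors of (6,3): (5,3)=#, (6,2)=+, (6,4)=+.
Same type (#): 1 of 3.

1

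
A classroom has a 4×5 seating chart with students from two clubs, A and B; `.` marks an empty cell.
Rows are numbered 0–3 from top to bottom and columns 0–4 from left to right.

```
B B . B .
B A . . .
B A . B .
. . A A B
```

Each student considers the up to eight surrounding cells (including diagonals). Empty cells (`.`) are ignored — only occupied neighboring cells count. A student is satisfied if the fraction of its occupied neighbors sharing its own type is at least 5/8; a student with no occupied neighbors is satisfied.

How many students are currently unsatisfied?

(0,0)B 2/3 satisfied
(0,1)B 2/3 satisfied
(0,3)B 0/0 satisfied
(1,0)B 3/5 not
(1,1)A 1/5 not
(2,0)B 1/3 not
(2,1)A 2/4 not
(2,3)B 1/3 not
(3,2)A 2/3 satisfied
(3,3)A 1/3 not
(3,4)B 1/2 not
Unsatisfied: (1,0), (1,1), (2,0), (2,1), (2,3), (3,3), (3,4) — 7 in total.

7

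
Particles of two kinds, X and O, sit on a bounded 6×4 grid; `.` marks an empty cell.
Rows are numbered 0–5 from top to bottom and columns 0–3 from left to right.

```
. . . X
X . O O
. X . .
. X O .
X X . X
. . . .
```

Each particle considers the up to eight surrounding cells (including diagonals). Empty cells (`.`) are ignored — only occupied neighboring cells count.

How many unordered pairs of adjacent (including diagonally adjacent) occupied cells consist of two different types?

7

Scan each occupied cell's neighbors to the right and below (and the two forward diagonals) so each pair is counted once.
From row 0: 2 unlike of 2 pairs (running 2/2).
From row 1: 1 unlike of 3 pairs (running 3/5).
From row 2: 1 unlike of 2 pairs (running 4/7).
From row 3: 3 unlike of 5 pairs (running 7/12).
From row 4: 0 unlike of 1 pairs (running 7/13).
Total adjacent occupied pairs: 13; unlike-type pairs: 7.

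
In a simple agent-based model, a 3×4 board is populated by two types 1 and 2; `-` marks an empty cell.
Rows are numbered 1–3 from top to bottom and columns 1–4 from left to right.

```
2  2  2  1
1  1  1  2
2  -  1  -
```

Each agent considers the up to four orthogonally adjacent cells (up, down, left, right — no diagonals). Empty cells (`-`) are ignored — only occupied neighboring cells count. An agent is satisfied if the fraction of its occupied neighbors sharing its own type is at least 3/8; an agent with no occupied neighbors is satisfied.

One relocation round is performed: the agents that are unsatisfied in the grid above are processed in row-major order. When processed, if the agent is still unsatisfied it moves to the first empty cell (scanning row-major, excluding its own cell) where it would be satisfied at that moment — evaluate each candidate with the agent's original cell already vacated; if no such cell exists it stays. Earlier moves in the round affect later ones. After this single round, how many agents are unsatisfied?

3

Initially unsatisfied (in order): (1,3), (1,4), (2,1), (2,4), (3,1).
  (1,3) → (3,4).
  (1,4) → (1,3).
  (2,1) → (1,4).
  (2,4) → (2,1).
  (3,1): now satisfied by earlier moves; stays.
Resulting grid:
2 2 1 1
2 1 1 -
2 - 1 2
Unsatisfied now: (1,2), (2,2), (3,4).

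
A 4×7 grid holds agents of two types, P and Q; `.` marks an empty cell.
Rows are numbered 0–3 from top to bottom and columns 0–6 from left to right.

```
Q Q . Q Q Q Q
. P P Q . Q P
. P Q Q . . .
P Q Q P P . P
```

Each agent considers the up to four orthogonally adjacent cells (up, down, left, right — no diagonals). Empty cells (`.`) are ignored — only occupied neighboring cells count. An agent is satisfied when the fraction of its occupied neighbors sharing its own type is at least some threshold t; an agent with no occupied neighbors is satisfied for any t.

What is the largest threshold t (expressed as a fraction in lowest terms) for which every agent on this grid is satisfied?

0/1

(0,0)Q 1/1
(0,1)Q 1/2
(0,3)Q 2/2
(0,4)Q 2/2
(0,5)Q 3/3
(0,6)Q 1/2
(1,1)P 2/3
(1,2)P 1/3
(1,3)Q 2/3
(1,5)Q 1/2
(1,6)P 0/2
(2,1)P 1/3
(2,2)Q 2/4
(2,3)Q 2/3
(3,0)P 0/1
(3,1)Q 1/3
(3,2)Q 2/3
(3,3)P 1/3
(3,4)P 1/1
(3,6)P — no occupied neighbors
The smallest same-type fraction is 0/2 at (1,6), which reduces to 0/1. Any threshold above that leaves this agent unsatisfied.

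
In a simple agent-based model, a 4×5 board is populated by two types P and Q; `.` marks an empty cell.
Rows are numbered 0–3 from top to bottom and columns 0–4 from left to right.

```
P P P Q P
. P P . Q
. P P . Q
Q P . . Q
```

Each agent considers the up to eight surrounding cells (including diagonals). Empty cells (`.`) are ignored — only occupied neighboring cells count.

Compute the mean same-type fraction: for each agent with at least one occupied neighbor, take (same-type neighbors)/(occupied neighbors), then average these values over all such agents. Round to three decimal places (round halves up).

(0,0)P 2/2
(0,1)P 4/4
(0,2)P 3/4
(0,3)Q 1/4
(0,4)P 0/2
(1,1)P 6/6
(1,2)P 5/6
(1,4)Q 2/3
(2,1)P 4/5
(2,2)P 4/4
(2,4)Q 2/2
(3,0)Q 0/2
(3,1)P 2/3
(3,4)Q 1/1
Sum over 14 agents: 2/2 + 4/4 + 3/4 + 1/4 + 0/2 + 6/6 + 5/6 + 2/3 + 4/5 + 4/4 + 2/2 + 0/2 + 2/3 + 1/1 = 299/30; mean = 299/30 ÷ 14 = 299/420 = 0.711904… → 0.712.

0.712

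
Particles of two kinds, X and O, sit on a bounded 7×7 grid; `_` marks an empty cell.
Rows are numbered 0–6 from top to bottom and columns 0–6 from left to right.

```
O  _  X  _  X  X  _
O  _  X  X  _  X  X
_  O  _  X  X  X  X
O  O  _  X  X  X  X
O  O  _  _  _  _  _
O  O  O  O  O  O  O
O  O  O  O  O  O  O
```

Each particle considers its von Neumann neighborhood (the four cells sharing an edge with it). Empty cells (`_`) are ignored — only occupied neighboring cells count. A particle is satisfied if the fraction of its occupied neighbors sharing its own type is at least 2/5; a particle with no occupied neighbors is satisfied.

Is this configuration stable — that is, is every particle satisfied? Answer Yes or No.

Row 0: (0,0)O 1/1 ok · (0,2)X 1/1 ok · (0,4)X 1/1 ok · (0,5)X 2/2 ok
Row 1: (1,0)O 1/1 ok · (1,2)X 2/2 ok · (1,3)X 2/2 ok · (1,5)X 3/3 ok · (1,6)X 2/2 ok
Row 2: (2,1)O 1/1 ok · (2,3)X 3/3 ok · (2,4)X 3/3 ok · (2,5)X 4/4 ok · (2,6)X 3/3 ok
Row 3: (3,0)O 2/2 ok · (3,1)O 3/3 ok · (3,3)X 2/2 ok · (3,4)X 3/3 ok · (3,5)X 3/3 ok · (3,6)X 2/2 ok
Row 4: (4,0)O 3/3 ok · (4,1)O 3/3 ok
Row 5: (5,0)O 3/3 ok · (5,1)O 4/4 ok · (5,2)O 3/3 ok · (5,3)O 3/3 ok · (5,4)O 3/3 ok · (5,5)O 3/3 ok · (5,6)O 2/2 ok
Row 6: (6,0)O 2/2 ok · (6,1)O 3/3 ok · (6,2)O 3/3 ok · (6,3)O 3/3 ok · (6,4)O 3/3 ok · (6,5)O 3/3 ok · (6,6)O 2/2 ok
All meet the threshold, so the configuration is stable.

Yes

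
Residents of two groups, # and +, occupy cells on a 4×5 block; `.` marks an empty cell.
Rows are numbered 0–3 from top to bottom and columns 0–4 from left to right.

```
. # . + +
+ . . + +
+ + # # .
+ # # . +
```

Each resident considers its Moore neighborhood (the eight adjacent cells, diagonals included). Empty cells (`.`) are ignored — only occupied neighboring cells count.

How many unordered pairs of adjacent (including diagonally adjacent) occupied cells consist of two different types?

Scan each occupied cell's neighbors to the right and below (and the two forward diagonals) so each pair is counted once.
From row 0: 1 unlike of 6 pairs (running 1/6).
From row 1: 3 unlike of 6 pairs (running 4/12).
From row 2: 5 unlike of 12 pairs (running 9/24).
From row 3: 1 unlike of 2 pairs (running 10/26).
Total adjacent occupied pairs: 26; unlike-type pairs: 10.

10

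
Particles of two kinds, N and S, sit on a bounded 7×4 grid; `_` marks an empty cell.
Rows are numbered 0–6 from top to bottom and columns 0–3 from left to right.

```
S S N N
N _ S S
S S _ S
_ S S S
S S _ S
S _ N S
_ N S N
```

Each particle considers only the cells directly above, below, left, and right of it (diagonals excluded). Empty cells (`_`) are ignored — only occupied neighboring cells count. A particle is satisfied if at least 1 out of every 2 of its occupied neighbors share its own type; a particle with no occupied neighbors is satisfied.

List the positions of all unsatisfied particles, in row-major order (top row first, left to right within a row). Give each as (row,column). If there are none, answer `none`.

(0,2), (1,0), (5,2), (5,3), (6,1), (6,2), (6,3)

(0,0)S 1/2 satisfied
(0,1)S 1/2 satisfied
(0,2)N 1/3 not
(0,3)N 1/2 satisfied
(1,0)N 0/2 not
(1,2)S 1/2 satisfied
(1,3)S 2/3 satisfied
(2,0)S 1/2 satisfied
(2,1)S 2/2 satisfied
(2,3)S 2/2 satisfied
(3,1)S 3/3 satisfied
(3,2)S 2/2 satisfied
(3,3)S 3/3 satisfied
(4,0)S 2/2 satisfied
(4,1)S 2/2 satisfied
(4,3)S 2/2 satisfied
(5,0)S 1/1 satisfied
(5,2)N 0/2 not
(5,3)S 1/3 not
(6,1)N 0/1 not
(6,2)S 0/3 not
(6,3)N 0/2 not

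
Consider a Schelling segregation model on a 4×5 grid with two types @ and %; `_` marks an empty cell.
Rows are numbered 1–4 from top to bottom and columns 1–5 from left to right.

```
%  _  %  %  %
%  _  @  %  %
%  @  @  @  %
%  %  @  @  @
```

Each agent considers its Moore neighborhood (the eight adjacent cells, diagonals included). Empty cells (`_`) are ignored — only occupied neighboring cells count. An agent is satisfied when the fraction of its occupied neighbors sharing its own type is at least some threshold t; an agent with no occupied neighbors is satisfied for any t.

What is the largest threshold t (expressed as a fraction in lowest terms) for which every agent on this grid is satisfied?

2/5

(1,1)% 1/1
(1,3)% 2/3
(1,4)% 4/5
(1,5)% 3/3
(2,1)% 2/3
(2,3)@ 3/6
(2,4)% 5/8
(2,5)% 4/5
(3,1)% 3/4
(3,2)@ 3/7
(3,3)@ 5/7
(3,4)@ 5/8
(3,5)% 2/5
(4,1)% 2/3
(4,2)% 2/5
(4,3)@ 4/5
(4,4)@ 4/5
(4,5)@ 2/3
The smallest same-type fraction is 2/5 at (3,5), which reduces to 2/5. Any threshold above that leaves this agent unsatisfied.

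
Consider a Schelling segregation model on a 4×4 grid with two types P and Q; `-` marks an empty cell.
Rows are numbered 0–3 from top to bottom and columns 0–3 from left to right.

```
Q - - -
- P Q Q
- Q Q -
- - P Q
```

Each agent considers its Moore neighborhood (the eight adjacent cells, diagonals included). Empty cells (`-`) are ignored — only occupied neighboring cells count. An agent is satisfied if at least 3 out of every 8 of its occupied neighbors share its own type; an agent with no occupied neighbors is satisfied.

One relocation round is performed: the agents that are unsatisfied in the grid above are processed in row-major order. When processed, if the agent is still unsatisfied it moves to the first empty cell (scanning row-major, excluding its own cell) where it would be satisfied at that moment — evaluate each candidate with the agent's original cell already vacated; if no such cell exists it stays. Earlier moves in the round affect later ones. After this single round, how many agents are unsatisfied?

2

Initially unsatisfied (in order): (0,0), (1,1), (3,2).
  (0,0) → (0,1).
  (1,1): no empty cell satisfies it; stays.
  (3,2) → (0,0).
Resulting grid:
P Q - -
- P Q Q
- Q Q -
- - - Q
Unsatisfied now: (0,1), (1,1).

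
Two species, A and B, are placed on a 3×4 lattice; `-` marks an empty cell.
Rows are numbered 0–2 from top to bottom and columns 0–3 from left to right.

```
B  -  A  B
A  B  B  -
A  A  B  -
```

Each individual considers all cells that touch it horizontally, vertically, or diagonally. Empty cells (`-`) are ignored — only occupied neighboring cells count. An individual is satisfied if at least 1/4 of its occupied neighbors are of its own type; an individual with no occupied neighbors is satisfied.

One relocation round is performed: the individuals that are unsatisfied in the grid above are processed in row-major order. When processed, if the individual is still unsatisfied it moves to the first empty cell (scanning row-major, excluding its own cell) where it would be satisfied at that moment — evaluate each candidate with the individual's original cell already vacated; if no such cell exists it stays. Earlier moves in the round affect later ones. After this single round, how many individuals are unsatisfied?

Initially unsatisfied (in order): (0,2).
  (0,2) → (0,1).
Resulting grid:
B A - B
A B B -
A A B -
All satisfied now.

0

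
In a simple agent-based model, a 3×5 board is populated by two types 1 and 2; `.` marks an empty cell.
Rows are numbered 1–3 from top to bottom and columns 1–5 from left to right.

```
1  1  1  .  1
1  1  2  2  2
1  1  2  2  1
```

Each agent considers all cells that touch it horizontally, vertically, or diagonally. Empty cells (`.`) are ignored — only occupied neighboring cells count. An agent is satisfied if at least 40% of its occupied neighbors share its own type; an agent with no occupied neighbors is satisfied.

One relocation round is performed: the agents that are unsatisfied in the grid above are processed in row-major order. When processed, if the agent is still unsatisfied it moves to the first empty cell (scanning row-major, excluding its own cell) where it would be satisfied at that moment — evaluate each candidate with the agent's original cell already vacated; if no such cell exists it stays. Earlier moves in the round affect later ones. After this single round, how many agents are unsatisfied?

Initially unsatisfied (in order): (1,5), (3,5).
  (1,5): no empty cell satisfies it; stays.
  (3,5) → (1,4).
Resulting grid:
1 1 1 1 1
1 1 2 2 2
1 1 2 2 .
Unsatisfied now: (1,5), (2,3).

2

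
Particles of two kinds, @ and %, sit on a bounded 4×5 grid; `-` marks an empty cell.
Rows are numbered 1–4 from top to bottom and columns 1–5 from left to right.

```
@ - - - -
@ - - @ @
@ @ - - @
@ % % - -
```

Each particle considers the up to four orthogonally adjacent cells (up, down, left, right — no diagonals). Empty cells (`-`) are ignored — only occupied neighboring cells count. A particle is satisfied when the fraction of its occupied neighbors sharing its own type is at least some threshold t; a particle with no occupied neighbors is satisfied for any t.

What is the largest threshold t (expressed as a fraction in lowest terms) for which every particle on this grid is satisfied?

1/3

Row 1: (1,1)@ 1/1
Row 2: (2,1)@ 2/2 · (2,4)@ 1/1 · (2,5)@ 2/2
Row 3: (3,1)@ 3/3 · (3,2)@ 1/2 · (3,5)@ 1/1
Row 4: (4,1)@ 1/2 · (4,2)% 1/3 · (4,3)% 1/1
The smallest same-type fraction is 1/3 at (4,2), which reduces to 1/3. Any threshold above that leaves this particle unsatisfied.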